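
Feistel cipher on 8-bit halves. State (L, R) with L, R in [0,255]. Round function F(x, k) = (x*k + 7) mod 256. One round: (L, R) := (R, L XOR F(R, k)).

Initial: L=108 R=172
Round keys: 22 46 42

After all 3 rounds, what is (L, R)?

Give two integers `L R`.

Answer: 253 42

Derivation:
Round 1 (k=22): L=172 R=163
Round 2 (k=46): L=163 R=253
Round 3 (k=42): L=253 R=42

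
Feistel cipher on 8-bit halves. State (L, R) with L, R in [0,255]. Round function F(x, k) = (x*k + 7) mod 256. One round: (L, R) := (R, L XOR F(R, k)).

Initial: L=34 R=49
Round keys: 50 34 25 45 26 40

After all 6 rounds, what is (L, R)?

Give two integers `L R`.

Round 1 (k=50): L=49 R=187
Round 2 (k=34): L=187 R=236
Round 3 (k=25): L=236 R=168
Round 4 (k=45): L=168 R=99
Round 5 (k=26): L=99 R=189
Round 6 (k=40): L=189 R=236

Answer: 189 236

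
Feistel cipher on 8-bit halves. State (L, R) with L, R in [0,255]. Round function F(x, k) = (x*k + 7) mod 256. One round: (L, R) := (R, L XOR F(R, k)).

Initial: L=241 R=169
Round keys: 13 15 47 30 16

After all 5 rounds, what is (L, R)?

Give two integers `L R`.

Round 1 (k=13): L=169 R=109
Round 2 (k=15): L=109 R=195
Round 3 (k=47): L=195 R=185
Round 4 (k=30): L=185 R=118
Round 5 (k=16): L=118 R=222

Answer: 118 222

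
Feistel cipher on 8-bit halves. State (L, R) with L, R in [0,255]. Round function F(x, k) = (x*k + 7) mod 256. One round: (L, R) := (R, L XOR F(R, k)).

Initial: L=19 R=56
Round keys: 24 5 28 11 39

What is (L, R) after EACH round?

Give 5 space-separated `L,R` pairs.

Round 1 (k=24): L=56 R=84
Round 2 (k=5): L=84 R=147
Round 3 (k=28): L=147 R=79
Round 4 (k=11): L=79 R=255
Round 5 (k=39): L=255 R=175

Answer: 56,84 84,147 147,79 79,255 255,175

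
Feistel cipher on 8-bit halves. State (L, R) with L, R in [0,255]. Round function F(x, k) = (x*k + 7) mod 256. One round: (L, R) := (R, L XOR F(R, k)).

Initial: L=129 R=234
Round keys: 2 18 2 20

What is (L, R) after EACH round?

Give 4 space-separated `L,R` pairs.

Round 1 (k=2): L=234 R=90
Round 2 (k=18): L=90 R=177
Round 3 (k=2): L=177 R=51
Round 4 (k=20): L=51 R=178

Answer: 234,90 90,177 177,51 51,178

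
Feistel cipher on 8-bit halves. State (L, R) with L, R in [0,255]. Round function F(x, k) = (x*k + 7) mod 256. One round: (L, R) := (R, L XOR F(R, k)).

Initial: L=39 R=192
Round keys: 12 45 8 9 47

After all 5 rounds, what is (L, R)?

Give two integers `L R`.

Answer: 121 33

Derivation:
Round 1 (k=12): L=192 R=32
Round 2 (k=45): L=32 R=103
Round 3 (k=8): L=103 R=31
Round 4 (k=9): L=31 R=121
Round 5 (k=47): L=121 R=33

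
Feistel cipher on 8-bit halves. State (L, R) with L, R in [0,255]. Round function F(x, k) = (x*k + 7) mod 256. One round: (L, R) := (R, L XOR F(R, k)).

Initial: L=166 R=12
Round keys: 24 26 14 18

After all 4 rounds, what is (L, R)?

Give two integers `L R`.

Round 1 (k=24): L=12 R=129
Round 2 (k=26): L=129 R=45
Round 3 (k=14): L=45 R=252
Round 4 (k=18): L=252 R=146

Answer: 252 146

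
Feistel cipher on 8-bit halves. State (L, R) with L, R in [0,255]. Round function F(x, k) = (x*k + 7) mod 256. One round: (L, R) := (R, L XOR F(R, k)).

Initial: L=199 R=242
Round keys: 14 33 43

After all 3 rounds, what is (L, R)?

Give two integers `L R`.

Answer: 249 94

Derivation:
Round 1 (k=14): L=242 R=132
Round 2 (k=33): L=132 R=249
Round 3 (k=43): L=249 R=94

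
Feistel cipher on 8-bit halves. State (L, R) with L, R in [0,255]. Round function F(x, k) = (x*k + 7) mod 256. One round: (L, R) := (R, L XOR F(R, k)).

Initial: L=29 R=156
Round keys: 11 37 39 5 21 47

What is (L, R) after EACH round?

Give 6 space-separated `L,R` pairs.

Answer: 156,166 166,153 153,240 240,46 46,61 61,20

Derivation:
Round 1 (k=11): L=156 R=166
Round 2 (k=37): L=166 R=153
Round 3 (k=39): L=153 R=240
Round 4 (k=5): L=240 R=46
Round 5 (k=21): L=46 R=61
Round 6 (k=47): L=61 R=20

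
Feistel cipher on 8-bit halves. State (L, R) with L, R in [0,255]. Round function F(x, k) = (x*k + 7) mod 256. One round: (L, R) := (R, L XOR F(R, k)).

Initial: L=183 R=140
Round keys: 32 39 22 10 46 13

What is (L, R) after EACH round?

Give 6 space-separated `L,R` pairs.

Answer: 140,48 48,219 219,233 233,250 250,26 26,163

Derivation:
Round 1 (k=32): L=140 R=48
Round 2 (k=39): L=48 R=219
Round 3 (k=22): L=219 R=233
Round 4 (k=10): L=233 R=250
Round 5 (k=46): L=250 R=26
Round 6 (k=13): L=26 R=163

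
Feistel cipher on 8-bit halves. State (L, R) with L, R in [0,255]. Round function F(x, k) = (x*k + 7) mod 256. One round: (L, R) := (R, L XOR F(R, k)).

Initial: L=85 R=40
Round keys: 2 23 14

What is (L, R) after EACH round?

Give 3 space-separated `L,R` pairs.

Answer: 40,2 2,29 29,159

Derivation:
Round 1 (k=2): L=40 R=2
Round 2 (k=23): L=2 R=29
Round 3 (k=14): L=29 R=159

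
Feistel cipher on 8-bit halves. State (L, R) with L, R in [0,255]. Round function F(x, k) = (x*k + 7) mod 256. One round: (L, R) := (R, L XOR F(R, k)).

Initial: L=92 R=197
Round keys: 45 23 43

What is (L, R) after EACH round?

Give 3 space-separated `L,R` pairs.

Round 1 (k=45): L=197 R=244
Round 2 (k=23): L=244 R=54
Round 3 (k=43): L=54 R=237

Answer: 197,244 244,54 54,237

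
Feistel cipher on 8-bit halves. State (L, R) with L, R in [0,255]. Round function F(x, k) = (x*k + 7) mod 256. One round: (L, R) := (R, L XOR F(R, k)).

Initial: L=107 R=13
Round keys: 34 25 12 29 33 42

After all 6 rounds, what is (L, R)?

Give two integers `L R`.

Answer: 222 175

Derivation:
Round 1 (k=34): L=13 R=170
Round 2 (k=25): L=170 R=172
Round 3 (k=12): L=172 R=189
Round 4 (k=29): L=189 R=220
Round 5 (k=33): L=220 R=222
Round 6 (k=42): L=222 R=175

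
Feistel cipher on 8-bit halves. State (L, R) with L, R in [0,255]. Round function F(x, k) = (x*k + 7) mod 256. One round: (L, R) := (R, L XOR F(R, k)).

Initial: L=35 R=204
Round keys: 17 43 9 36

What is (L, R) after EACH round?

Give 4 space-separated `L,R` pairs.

Round 1 (k=17): L=204 R=176
Round 2 (k=43): L=176 R=91
Round 3 (k=9): L=91 R=138
Round 4 (k=36): L=138 R=52

Answer: 204,176 176,91 91,138 138,52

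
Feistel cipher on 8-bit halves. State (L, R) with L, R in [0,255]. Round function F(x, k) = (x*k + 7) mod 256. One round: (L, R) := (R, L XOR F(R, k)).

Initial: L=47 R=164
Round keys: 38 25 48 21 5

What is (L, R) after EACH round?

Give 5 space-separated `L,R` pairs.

Answer: 164,112 112,83 83,231 231,169 169,179

Derivation:
Round 1 (k=38): L=164 R=112
Round 2 (k=25): L=112 R=83
Round 3 (k=48): L=83 R=231
Round 4 (k=21): L=231 R=169
Round 5 (k=5): L=169 R=179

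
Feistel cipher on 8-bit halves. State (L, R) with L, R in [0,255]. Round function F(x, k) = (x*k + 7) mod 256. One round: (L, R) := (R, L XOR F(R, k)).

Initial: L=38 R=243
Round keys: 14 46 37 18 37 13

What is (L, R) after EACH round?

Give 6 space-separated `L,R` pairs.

Answer: 243,119 119,154 154,62 62,249 249,58 58,0

Derivation:
Round 1 (k=14): L=243 R=119
Round 2 (k=46): L=119 R=154
Round 3 (k=37): L=154 R=62
Round 4 (k=18): L=62 R=249
Round 5 (k=37): L=249 R=58
Round 6 (k=13): L=58 R=0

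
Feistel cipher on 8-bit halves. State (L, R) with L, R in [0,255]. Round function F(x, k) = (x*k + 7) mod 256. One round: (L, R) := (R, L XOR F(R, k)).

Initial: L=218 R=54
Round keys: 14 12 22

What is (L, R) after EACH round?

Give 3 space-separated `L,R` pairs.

Answer: 54,33 33,165 165,20

Derivation:
Round 1 (k=14): L=54 R=33
Round 2 (k=12): L=33 R=165
Round 3 (k=22): L=165 R=20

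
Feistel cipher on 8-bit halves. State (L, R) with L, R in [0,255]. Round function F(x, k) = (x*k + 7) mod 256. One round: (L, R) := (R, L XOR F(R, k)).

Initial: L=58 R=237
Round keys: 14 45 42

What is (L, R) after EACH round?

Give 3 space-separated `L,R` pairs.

Answer: 237,199 199,239 239,250

Derivation:
Round 1 (k=14): L=237 R=199
Round 2 (k=45): L=199 R=239
Round 3 (k=42): L=239 R=250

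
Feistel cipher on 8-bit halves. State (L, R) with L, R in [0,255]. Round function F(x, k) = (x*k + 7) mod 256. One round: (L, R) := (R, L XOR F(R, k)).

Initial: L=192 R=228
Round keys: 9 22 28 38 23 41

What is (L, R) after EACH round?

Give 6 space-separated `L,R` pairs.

Round 1 (k=9): L=228 R=203
Round 2 (k=22): L=203 R=157
Round 3 (k=28): L=157 R=248
Round 4 (k=38): L=248 R=74
Round 5 (k=23): L=74 R=85
Round 6 (k=41): L=85 R=238

Answer: 228,203 203,157 157,248 248,74 74,85 85,238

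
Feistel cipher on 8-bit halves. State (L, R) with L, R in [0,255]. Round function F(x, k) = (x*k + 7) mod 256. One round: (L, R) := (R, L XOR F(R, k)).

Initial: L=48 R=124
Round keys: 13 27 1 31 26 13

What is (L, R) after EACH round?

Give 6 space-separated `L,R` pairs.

Answer: 124,99 99,4 4,104 104,155 155,173 173,75

Derivation:
Round 1 (k=13): L=124 R=99
Round 2 (k=27): L=99 R=4
Round 3 (k=1): L=4 R=104
Round 4 (k=31): L=104 R=155
Round 5 (k=26): L=155 R=173
Round 6 (k=13): L=173 R=75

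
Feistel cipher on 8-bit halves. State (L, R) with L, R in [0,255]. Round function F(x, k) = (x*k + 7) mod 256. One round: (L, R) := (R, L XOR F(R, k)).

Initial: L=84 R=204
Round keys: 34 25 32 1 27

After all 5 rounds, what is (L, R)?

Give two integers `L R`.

Answer: 5 2

Derivation:
Round 1 (k=34): L=204 R=75
Round 2 (k=25): L=75 R=150
Round 3 (k=32): L=150 R=140
Round 4 (k=1): L=140 R=5
Round 5 (k=27): L=5 R=2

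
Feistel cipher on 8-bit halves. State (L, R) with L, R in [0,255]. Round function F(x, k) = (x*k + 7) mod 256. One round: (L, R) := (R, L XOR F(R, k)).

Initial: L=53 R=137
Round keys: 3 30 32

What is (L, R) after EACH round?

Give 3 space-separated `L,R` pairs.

Round 1 (k=3): L=137 R=151
Round 2 (k=30): L=151 R=48
Round 3 (k=32): L=48 R=144

Answer: 137,151 151,48 48,144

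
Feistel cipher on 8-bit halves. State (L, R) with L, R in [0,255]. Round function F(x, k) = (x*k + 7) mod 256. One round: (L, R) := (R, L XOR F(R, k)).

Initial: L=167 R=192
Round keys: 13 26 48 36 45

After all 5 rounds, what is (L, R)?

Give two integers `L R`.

Answer: 196 76

Derivation:
Round 1 (k=13): L=192 R=96
Round 2 (k=26): L=96 R=7
Round 3 (k=48): L=7 R=55
Round 4 (k=36): L=55 R=196
Round 5 (k=45): L=196 R=76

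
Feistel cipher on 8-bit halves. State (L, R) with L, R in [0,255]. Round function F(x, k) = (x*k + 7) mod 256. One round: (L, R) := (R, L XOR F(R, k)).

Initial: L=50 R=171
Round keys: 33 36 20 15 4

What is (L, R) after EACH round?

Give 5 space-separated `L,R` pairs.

Round 1 (k=33): L=171 R=32
Round 2 (k=36): L=32 R=44
Round 3 (k=20): L=44 R=87
Round 4 (k=15): L=87 R=12
Round 5 (k=4): L=12 R=96

Answer: 171,32 32,44 44,87 87,12 12,96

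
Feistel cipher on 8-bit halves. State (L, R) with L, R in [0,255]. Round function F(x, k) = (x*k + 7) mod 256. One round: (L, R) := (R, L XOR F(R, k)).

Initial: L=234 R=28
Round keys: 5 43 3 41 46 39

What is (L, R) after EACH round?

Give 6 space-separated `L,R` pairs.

Answer: 28,121 121,70 70,160 160,225 225,213 213,155

Derivation:
Round 1 (k=5): L=28 R=121
Round 2 (k=43): L=121 R=70
Round 3 (k=3): L=70 R=160
Round 4 (k=41): L=160 R=225
Round 5 (k=46): L=225 R=213
Round 6 (k=39): L=213 R=155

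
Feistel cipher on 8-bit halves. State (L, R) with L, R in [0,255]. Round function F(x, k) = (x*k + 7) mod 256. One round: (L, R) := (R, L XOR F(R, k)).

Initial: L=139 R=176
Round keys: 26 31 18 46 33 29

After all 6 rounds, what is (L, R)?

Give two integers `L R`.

Answer: 196 229

Derivation:
Round 1 (k=26): L=176 R=108
Round 2 (k=31): L=108 R=171
Round 3 (k=18): L=171 R=97
Round 4 (k=46): L=97 R=222
Round 5 (k=33): L=222 R=196
Round 6 (k=29): L=196 R=229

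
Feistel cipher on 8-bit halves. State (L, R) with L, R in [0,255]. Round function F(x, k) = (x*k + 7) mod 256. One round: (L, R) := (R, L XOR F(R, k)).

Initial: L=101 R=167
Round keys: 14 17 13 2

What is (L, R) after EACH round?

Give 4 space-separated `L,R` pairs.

Answer: 167,76 76,180 180,103 103,97

Derivation:
Round 1 (k=14): L=167 R=76
Round 2 (k=17): L=76 R=180
Round 3 (k=13): L=180 R=103
Round 4 (k=2): L=103 R=97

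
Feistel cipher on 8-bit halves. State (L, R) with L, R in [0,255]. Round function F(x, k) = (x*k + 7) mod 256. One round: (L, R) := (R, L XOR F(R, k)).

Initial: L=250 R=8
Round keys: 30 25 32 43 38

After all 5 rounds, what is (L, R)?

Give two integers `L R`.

Answer: 113 71

Derivation:
Round 1 (k=30): L=8 R=13
Round 2 (k=25): L=13 R=68
Round 3 (k=32): L=68 R=138
Round 4 (k=43): L=138 R=113
Round 5 (k=38): L=113 R=71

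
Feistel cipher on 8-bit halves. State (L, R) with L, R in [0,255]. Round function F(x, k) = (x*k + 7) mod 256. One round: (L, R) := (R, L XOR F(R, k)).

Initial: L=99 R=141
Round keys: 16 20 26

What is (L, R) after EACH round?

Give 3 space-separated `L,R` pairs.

Answer: 141,180 180,154 154,31

Derivation:
Round 1 (k=16): L=141 R=180
Round 2 (k=20): L=180 R=154
Round 3 (k=26): L=154 R=31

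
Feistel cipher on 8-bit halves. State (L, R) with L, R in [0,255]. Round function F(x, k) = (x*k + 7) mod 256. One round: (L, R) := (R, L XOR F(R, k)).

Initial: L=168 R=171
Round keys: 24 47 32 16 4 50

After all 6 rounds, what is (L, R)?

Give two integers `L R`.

Round 1 (k=24): L=171 R=167
Round 2 (k=47): L=167 R=27
Round 3 (k=32): L=27 R=192
Round 4 (k=16): L=192 R=28
Round 5 (k=4): L=28 R=183
Round 6 (k=50): L=183 R=217

Answer: 183 217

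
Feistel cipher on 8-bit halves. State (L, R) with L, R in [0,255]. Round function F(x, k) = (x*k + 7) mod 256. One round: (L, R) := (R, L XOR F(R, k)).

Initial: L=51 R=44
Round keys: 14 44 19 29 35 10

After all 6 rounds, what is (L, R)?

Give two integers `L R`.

Answer: 3 117

Derivation:
Round 1 (k=14): L=44 R=92
Round 2 (k=44): L=92 R=251
Round 3 (k=19): L=251 R=244
Round 4 (k=29): L=244 R=80
Round 5 (k=35): L=80 R=3
Round 6 (k=10): L=3 R=117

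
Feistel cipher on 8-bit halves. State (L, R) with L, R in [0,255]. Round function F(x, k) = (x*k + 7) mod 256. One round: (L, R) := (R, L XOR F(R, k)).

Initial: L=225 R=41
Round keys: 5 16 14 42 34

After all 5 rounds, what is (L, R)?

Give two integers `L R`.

Answer: 13 31

Derivation:
Round 1 (k=5): L=41 R=53
Round 2 (k=16): L=53 R=126
Round 3 (k=14): L=126 R=222
Round 4 (k=42): L=222 R=13
Round 5 (k=34): L=13 R=31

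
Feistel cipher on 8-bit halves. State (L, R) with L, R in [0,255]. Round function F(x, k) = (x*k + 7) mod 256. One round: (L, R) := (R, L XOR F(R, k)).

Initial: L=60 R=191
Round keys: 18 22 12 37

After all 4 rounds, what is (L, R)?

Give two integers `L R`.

Answer: 22 199

Derivation:
Round 1 (k=18): L=191 R=73
Round 2 (k=22): L=73 R=242
Round 3 (k=12): L=242 R=22
Round 4 (k=37): L=22 R=199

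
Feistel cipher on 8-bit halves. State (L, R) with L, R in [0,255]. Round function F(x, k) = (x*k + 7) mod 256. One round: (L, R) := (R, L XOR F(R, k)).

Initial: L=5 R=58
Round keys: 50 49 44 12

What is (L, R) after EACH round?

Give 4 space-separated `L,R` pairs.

Answer: 58,94 94,63 63,133 133,124

Derivation:
Round 1 (k=50): L=58 R=94
Round 2 (k=49): L=94 R=63
Round 3 (k=44): L=63 R=133
Round 4 (k=12): L=133 R=124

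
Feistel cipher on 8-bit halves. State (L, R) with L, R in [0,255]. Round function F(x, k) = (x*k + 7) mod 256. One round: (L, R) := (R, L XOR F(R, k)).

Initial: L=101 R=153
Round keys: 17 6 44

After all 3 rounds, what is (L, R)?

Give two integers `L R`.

Answer: 156 130

Derivation:
Round 1 (k=17): L=153 R=85
Round 2 (k=6): L=85 R=156
Round 3 (k=44): L=156 R=130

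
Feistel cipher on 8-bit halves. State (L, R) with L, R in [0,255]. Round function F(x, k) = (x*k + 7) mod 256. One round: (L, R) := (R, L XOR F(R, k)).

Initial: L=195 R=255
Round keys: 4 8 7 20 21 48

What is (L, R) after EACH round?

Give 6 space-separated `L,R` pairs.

Answer: 255,192 192,248 248,15 15,203 203,161 161,252

Derivation:
Round 1 (k=4): L=255 R=192
Round 2 (k=8): L=192 R=248
Round 3 (k=7): L=248 R=15
Round 4 (k=20): L=15 R=203
Round 5 (k=21): L=203 R=161
Round 6 (k=48): L=161 R=252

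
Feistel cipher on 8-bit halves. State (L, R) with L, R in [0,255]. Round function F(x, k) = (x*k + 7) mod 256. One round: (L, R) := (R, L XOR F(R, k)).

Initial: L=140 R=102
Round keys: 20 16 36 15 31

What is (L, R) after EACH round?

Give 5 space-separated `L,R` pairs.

Round 1 (k=20): L=102 R=115
Round 2 (k=16): L=115 R=81
Round 3 (k=36): L=81 R=24
Round 4 (k=15): L=24 R=62
Round 5 (k=31): L=62 R=145

Answer: 102,115 115,81 81,24 24,62 62,145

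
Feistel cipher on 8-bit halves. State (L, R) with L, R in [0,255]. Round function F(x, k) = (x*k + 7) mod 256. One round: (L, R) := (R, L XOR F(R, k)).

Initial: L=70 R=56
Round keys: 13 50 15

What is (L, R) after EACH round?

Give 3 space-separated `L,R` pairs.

Answer: 56,153 153,209 209,223

Derivation:
Round 1 (k=13): L=56 R=153
Round 2 (k=50): L=153 R=209
Round 3 (k=15): L=209 R=223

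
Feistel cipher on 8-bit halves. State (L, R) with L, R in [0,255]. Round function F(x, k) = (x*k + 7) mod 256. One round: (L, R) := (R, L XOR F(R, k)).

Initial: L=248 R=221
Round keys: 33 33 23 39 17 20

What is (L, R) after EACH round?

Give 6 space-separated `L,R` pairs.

Round 1 (k=33): L=221 R=124
Round 2 (k=33): L=124 R=222
Round 3 (k=23): L=222 R=133
Round 4 (k=39): L=133 R=148
Round 5 (k=17): L=148 R=94
Round 6 (k=20): L=94 R=203

Answer: 221,124 124,222 222,133 133,148 148,94 94,203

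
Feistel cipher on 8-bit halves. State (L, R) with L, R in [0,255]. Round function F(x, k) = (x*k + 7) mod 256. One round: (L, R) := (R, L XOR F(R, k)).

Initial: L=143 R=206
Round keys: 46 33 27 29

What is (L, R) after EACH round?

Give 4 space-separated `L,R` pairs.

Round 1 (k=46): L=206 R=132
Round 2 (k=33): L=132 R=197
Round 3 (k=27): L=197 R=74
Round 4 (k=29): L=74 R=172

Answer: 206,132 132,197 197,74 74,172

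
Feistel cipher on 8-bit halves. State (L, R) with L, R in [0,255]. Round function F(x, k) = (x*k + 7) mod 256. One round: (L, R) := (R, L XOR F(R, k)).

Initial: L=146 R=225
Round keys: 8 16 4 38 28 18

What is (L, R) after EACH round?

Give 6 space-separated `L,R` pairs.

Answer: 225,157 157,54 54,66 66,229 229,81 81,92

Derivation:
Round 1 (k=8): L=225 R=157
Round 2 (k=16): L=157 R=54
Round 3 (k=4): L=54 R=66
Round 4 (k=38): L=66 R=229
Round 5 (k=28): L=229 R=81
Round 6 (k=18): L=81 R=92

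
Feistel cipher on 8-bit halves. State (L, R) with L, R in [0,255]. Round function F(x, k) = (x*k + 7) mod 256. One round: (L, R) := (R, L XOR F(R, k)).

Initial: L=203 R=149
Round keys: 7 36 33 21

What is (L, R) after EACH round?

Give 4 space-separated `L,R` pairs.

Answer: 149,209 209,254 254,20 20,85

Derivation:
Round 1 (k=7): L=149 R=209
Round 2 (k=36): L=209 R=254
Round 3 (k=33): L=254 R=20
Round 4 (k=21): L=20 R=85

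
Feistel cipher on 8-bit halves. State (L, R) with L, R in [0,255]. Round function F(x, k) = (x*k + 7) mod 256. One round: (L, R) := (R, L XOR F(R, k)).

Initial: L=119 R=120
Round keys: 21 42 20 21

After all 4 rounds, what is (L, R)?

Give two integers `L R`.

Answer: 27 209

Derivation:
Round 1 (k=21): L=120 R=168
Round 2 (k=42): L=168 R=239
Round 3 (k=20): L=239 R=27
Round 4 (k=21): L=27 R=209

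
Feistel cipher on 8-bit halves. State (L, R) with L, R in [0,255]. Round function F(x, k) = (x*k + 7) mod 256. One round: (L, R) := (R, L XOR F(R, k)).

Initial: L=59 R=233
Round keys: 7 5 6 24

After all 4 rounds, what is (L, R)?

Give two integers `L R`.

Round 1 (k=7): L=233 R=93
Round 2 (k=5): L=93 R=49
Round 3 (k=6): L=49 R=112
Round 4 (k=24): L=112 R=182

Answer: 112 182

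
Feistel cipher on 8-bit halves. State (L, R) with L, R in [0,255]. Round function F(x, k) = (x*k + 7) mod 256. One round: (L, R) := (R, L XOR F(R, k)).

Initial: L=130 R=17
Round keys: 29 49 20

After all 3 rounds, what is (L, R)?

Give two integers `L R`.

Round 1 (k=29): L=17 R=118
Round 2 (k=49): L=118 R=140
Round 3 (k=20): L=140 R=129

Answer: 140 129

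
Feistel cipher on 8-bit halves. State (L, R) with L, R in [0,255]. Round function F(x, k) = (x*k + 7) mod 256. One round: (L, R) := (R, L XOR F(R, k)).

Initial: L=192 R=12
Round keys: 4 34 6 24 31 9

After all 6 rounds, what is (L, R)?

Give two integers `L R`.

Answer: 115 60

Derivation:
Round 1 (k=4): L=12 R=247
Round 2 (k=34): L=247 R=217
Round 3 (k=6): L=217 R=234
Round 4 (k=24): L=234 R=46
Round 5 (k=31): L=46 R=115
Round 6 (k=9): L=115 R=60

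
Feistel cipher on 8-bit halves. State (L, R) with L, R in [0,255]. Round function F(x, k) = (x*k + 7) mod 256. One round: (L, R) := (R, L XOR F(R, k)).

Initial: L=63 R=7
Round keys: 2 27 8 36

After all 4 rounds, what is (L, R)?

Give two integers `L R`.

Round 1 (k=2): L=7 R=42
Round 2 (k=27): L=42 R=114
Round 3 (k=8): L=114 R=189
Round 4 (k=36): L=189 R=233

Answer: 189 233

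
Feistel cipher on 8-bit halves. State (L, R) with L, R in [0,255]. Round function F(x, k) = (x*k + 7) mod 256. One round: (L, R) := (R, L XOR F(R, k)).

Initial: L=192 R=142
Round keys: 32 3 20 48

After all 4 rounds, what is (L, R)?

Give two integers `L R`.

Answer: 104 21

Derivation:
Round 1 (k=32): L=142 R=7
Round 2 (k=3): L=7 R=146
Round 3 (k=20): L=146 R=104
Round 4 (k=48): L=104 R=21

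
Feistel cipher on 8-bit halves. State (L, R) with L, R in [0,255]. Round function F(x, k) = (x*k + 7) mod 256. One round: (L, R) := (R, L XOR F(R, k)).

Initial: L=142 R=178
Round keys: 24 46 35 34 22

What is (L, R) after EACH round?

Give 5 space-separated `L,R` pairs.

Round 1 (k=24): L=178 R=57
Round 2 (k=46): L=57 R=247
Round 3 (k=35): L=247 R=245
Round 4 (k=34): L=245 R=102
Round 5 (k=22): L=102 R=62

Answer: 178,57 57,247 247,245 245,102 102,62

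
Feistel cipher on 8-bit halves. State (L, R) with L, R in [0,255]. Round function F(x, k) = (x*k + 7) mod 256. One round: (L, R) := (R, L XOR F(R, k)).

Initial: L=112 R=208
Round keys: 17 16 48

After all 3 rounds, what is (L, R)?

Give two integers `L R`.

Answer: 167 240

Derivation:
Round 1 (k=17): L=208 R=167
Round 2 (k=16): L=167 R=167
Round 3 (k=48): L=167 R=240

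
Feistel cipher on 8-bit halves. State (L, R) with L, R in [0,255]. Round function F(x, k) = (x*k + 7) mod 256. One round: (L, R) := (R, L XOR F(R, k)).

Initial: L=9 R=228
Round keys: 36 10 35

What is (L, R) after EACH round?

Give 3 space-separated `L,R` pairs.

Answer: 228,30 30,215 215,114

Derivation:
Round 1 (k=36): L=228 R=30
Round 2 (k=10): L=30 R=215
Round 3 (k=35): L=215 R=114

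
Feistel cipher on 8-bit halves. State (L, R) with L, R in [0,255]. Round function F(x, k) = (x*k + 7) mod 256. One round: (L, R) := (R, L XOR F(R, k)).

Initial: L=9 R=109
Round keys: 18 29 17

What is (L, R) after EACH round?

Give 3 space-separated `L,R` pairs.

Round 1 (k=18): L=109 R=184
Round 2 (k=29): L=184 R=178
Round 3 (k=17): L=178 R=97

Answer: 109,184 184,178 178,97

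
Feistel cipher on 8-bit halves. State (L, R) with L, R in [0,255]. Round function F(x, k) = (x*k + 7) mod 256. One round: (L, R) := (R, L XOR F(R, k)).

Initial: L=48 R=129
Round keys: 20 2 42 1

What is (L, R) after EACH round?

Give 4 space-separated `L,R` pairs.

Answer: 129,43 43,220 220,52 52,231

Derivation:
Round 1 (k=20): L=129 R=43
Round 2 (k=2): L=43 R=220
Round 3 (k=42): L=220 R=52
Round 4 (k=1): L=52 R=231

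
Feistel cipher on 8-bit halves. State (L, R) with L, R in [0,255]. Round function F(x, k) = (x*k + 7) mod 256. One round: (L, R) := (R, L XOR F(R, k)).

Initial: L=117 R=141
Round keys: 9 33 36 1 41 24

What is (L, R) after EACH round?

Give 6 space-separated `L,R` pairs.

Round 1 (k=9): L=141 R=137
Round 2 (k=33): L=137 R=61
Round 3 (k=36): L=61 R=18
Round 4 (k=1): L=18 R=36
Round 5 (k=41): L=36 R=217
Round 6 (k=24): L=217 R=123

Answer: 141,137 137,61 61,18 18,36 36,217 217,123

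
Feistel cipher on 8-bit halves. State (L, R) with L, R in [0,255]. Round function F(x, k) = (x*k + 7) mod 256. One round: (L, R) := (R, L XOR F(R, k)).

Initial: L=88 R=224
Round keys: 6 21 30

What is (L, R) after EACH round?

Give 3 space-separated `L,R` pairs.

Round 1 (k=6): L=224 R=31
Round 2 (k=21): L=31 R=114
Round 3 (k=30): L=114 R=124

Answer: 224,31 31,114 114,124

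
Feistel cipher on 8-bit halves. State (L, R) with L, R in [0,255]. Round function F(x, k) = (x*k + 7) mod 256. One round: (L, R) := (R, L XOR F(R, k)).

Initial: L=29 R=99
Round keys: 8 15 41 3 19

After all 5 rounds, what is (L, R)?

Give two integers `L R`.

Round 1 (k=8): L=99 R=2
Round 2 (k=15): L=2 R=70
Round 3 (k=41): L=70 R=63
Round 4 (k=3): L=63 R=130
Round 5 (k=19): L=130 R=146

Answer: 130 146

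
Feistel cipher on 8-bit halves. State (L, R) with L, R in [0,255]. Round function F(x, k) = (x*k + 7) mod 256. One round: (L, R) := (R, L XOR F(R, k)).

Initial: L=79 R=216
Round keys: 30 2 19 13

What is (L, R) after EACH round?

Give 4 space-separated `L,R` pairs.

Answer: 216,24 24,239 239,220 220,220

Derivation:
Round 1 (k=30): L=216 R=24
Round 2 (k=2): L=24 R=239
Round 3 (k=19): L=239 R=220
Round 4 (k=13): L=220 R=220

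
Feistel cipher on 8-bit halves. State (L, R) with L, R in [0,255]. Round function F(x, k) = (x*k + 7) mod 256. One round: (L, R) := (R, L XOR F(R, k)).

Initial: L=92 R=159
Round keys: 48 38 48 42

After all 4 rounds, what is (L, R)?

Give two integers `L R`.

Round 1 (k=48): L=159 R=139
Round 2 (k=38): L=139 R=54
Round 3 (k=48): L=54 R=172
Round 4 (k=42): L=172 R=9

Answer: 172 9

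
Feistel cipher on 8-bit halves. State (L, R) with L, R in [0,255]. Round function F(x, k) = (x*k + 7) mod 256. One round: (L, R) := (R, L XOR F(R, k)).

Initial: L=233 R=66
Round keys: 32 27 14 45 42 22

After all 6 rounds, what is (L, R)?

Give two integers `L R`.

Round 1 (k=32): L=66 R=174
Round 2 (k=27): L=174 R=35
Round 3 (k=14): L=35 R=95
Round 4 (k=45): L=95 R=153
Round 5 (k=42): L=153 R=126
Round 6 (k=22): L=126 R=66

Answer: 126 66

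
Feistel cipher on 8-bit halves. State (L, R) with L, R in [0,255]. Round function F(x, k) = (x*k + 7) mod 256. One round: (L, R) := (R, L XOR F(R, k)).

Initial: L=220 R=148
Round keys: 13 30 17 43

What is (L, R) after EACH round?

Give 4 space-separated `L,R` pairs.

Round 1 (k=13): L=148 R=87
Round 2 (k=30): L=87 R=173
Round 3 (k=17): L=173 R=211
Round 4 (k=43): L=211 R=213

Answer: 148,87 87,173 173,211 211,213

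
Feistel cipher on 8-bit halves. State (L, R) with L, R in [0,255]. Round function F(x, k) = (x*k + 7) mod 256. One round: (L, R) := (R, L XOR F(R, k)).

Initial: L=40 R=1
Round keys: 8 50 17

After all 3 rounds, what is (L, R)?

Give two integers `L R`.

Round 1 (k=8): L=1 R=39
Round 2 (k=50): L=39 R=164
Round 3 (k=17): L=164 R=204

Answer: 164 204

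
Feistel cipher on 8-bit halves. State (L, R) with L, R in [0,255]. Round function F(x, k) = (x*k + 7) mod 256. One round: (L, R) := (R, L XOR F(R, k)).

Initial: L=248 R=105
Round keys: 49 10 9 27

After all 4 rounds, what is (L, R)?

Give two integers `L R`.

Round 1 (k=49): L=105 R=216
Round 2 (k=10): L=216 R=30
Round 3 (k=9): L=30 R=205
Round 4 (k=27): L=205 R=184

Answer: 205 184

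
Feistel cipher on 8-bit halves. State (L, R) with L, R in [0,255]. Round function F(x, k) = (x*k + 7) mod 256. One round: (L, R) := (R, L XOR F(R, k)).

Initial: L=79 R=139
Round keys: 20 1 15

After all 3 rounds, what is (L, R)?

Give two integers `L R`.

Round 1 (k=20): L=139 R=172
Round 2 (k=1): L=172 R=56
Round 3 (k=15): L=56 R=227

Answer: 56 227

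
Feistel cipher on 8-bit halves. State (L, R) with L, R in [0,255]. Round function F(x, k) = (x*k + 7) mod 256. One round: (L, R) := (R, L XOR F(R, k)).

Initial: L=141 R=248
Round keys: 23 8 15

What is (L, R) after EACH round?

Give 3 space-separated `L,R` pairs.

Round 1 (k=23): L=248 R=194
Round 2 (k=8): L=194 R=239
Round 3 (k=15): L=239 R=202

Answer: 248,194 194,239 239,202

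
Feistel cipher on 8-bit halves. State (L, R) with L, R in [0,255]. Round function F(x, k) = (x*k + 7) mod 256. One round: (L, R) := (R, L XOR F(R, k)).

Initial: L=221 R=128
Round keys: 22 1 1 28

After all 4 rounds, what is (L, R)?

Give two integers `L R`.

Answer: 178 30

Derivation:
Round 1 (k=22): L=128 R=218
Round 2 (k=1): L=218 R=97
Round 3 (k=1): L=97 R=178
Round 4 (k=28): L=178 R=30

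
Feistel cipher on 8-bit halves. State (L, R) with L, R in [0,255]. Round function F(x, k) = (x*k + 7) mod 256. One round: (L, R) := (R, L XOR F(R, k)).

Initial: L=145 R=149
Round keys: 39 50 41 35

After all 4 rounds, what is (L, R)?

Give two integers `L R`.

Answer: 148 187

Derivation:
Round 1 (k=39): L=149 R=43
Round 2 (k=50): L=43 R=248
Round 3 (k=41): L=248 R=148
Round 4 (k=35): L=148 R=187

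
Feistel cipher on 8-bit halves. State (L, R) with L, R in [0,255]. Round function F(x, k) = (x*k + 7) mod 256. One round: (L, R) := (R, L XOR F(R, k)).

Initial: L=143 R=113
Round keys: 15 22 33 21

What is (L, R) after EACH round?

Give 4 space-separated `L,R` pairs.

Round 1 (k=15): L=113 R=41
Round 2 (k=22): L=41 R=252
Round 3 (k=33): L=252 R=170
Round 4 (k=21): L=170 R=5

Answer: 113,41 41,252 252,170 170,5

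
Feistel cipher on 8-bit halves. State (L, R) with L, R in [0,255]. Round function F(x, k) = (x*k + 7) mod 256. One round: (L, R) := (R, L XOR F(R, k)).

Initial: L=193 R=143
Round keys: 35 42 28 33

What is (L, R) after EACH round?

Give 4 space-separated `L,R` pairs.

Round 1 (k=35): L=143 R=85
Round 2 (k=42): L=85 R=118
Round 3 (k=28): L=118 R=186
Round 4 (k=33): L=186 R=119

Answer: 143,85 85,118 118,186 186,119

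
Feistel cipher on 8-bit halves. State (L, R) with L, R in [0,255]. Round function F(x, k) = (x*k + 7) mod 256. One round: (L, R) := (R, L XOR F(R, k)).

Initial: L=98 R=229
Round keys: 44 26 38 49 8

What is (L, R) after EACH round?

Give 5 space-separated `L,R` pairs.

Round 1 (k=44): L=229 R=1
Round 2 (k=26): L=1 R=196
Round 3 (k=38): L=196 R=30
Round 4 (k=49): L=30 R=1
Round 5 (k=8): L=1 R=17

Answer: 229,1 1,196 196,30 30,1 1,17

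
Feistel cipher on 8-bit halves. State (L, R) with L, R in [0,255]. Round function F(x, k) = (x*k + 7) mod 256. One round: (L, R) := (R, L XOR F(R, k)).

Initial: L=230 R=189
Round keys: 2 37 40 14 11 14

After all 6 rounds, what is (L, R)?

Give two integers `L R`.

Answer: 191 185

Derivation:
Round 1 (k=2): L=189 R=103
Round 2 (k=37): L=103 R=87
Round 3 (k=40): L=87 R=248
Round 4 (k=14): L=248 R=192
Round 5 (k=11): L=192 R=191
Round 6 (k=14): L=191 R=185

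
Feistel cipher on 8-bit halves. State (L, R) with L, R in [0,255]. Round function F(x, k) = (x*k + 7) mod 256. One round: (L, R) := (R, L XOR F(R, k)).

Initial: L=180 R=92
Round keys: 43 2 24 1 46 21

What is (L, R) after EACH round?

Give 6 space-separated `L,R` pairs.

Answer: 92,207 207,249 249,144 144,110 110,91 91,16

Derivation:
Round 1 (k=43): L=92 R=207
Round 2 (k=2): L=207 R=249
Round 3 (k=24): L=249 R=144
Round 4 (k=1): L=144 R=110
Round 5 (k=46): L=110 R=91
Round 6 (k=21): L=91 R=16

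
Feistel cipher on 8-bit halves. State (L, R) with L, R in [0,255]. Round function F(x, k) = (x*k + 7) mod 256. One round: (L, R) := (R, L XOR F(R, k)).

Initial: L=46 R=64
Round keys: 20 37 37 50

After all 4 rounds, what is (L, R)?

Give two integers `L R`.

Round 1 (k=20): L=64 R=41
Round 2 (k=37): L=41 R=180
Round 3 (k=37): L=180 R=34
Round 4 (k=50): L=34 R=31

Answer: 34 31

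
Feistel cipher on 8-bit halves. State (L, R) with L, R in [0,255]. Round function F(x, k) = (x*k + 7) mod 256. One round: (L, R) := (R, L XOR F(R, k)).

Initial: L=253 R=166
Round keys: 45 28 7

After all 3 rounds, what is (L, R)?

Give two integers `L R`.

Answer: 65 6

Derivation:
Round 1 (k=45): L=166 R=200
Round 2 (k=28): L=200 R=65
Round 3 (k=7): L=65 R=6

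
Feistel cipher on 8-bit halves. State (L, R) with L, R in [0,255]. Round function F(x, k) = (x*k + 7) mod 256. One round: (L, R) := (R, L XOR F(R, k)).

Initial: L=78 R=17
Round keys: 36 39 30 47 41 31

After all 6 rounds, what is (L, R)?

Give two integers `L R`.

Answer: 91 68

Derivation:
Round 1 (k=36): L=17 R=37
Round 2 (k=39): L=37 R=187
Round 3 (k=30): L=187 R=212
Round 4 (k=47): L=212 R=72
Round 5 (k=41): L=72 R=91
Round 6 (k=31): L=91 R=68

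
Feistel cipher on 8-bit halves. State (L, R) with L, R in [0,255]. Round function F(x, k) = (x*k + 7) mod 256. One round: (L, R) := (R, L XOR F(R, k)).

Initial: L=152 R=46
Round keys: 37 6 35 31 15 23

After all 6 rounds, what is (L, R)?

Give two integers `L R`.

Answer: 43 133

Derivation:
Round 1 (k=37): L=46 R=53
Round 2 (k=6): L=53 R=107
Round 3 (k=35): L=107 R=157
Round 4 (k=31): L=157 R=97
Round 5 (k=15): L=97 R=43
Round 6 (k=23): L=43 R=133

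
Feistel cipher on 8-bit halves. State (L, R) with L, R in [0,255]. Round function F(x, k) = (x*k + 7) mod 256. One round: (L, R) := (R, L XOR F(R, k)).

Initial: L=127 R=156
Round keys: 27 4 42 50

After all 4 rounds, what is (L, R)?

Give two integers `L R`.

Answer: 209 82

Derivation:
Round 1 (k=27): L=156 R=4
Round 2 (k=4): L=4 R=139
Round 3 (k=42): L=139 R=209
Round 4 (k=50): L=209 R=82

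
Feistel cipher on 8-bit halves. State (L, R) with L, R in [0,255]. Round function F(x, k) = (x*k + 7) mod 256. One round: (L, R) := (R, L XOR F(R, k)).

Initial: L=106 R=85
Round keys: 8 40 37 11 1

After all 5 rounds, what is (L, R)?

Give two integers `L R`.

Round 1 (k=8): L=85 R=197
Round 2 (k=40): L=197 R=154
Round 3 (k=37): L=154 R=140
Round 4 (k=11): L=140 R=145
Round 5 (k=1): L=145 R=20

Answer: 145 20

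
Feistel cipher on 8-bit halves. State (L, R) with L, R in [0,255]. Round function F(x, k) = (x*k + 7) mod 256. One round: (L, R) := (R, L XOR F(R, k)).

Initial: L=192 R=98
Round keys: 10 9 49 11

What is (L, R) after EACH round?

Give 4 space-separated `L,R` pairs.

Round 1 (k=10): L=98 R=27
Round 2 (k=9): L=27 R=152
Round 3 (k=49): L=152 R=4
Round 4 (k=11): L=4 R=171

Answer: 98,27 27,152 152,4 4,171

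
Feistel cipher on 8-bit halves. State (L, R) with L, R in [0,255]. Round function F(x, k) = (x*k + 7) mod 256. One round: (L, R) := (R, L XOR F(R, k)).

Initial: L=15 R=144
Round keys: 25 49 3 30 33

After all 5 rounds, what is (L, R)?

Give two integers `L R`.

Answer: 32 11

Derivation:
Round 1 (k=25): L=144 R=24
Round 2 (k=49): L=24 R=15
Round 3 (k=3): L=15 R=44
Round 4 (k=30): L=44 R=32
Round 5 (k=33): L=32 R=11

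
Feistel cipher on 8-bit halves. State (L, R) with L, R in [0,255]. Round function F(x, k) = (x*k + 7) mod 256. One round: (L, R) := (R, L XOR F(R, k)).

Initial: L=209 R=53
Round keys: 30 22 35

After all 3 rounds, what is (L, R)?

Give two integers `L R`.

Answer: 122 89

Derivation:
Round 1 (k=30): L=53 R=236
Round 2 (k=22): L=236 R=122
Round 3 (k=35): L=122 R=89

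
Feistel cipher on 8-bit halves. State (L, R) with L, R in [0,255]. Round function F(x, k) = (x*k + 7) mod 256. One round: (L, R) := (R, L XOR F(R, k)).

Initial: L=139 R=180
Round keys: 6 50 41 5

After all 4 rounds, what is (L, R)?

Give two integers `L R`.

Answer: 110 182

Derivation:
Round 1 (k=6): L=180 R=180
Round 2 (k=50): L=180 R=155
Round 3 (k=41): L=155 R=110
Round 4 (k=5): L=110 R=182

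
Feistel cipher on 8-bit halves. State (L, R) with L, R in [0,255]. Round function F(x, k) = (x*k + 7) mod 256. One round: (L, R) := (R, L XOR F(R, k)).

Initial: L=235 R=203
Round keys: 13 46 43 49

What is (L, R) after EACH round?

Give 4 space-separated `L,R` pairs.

Round 1 (k=13): L=203 R=189
Round 2 (k=46): L=189 R=54
Round 3 (k=43): L=54 R=164
Round 4 (k=49): L=164 R=93

Answer: 203,189 189,54 54,164 164,93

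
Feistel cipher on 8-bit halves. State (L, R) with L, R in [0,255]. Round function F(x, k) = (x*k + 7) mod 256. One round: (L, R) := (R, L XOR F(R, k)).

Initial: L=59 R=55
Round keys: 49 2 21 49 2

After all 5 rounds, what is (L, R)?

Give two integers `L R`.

Round 1 (k=49): L=55 R=181
Round 2 (k=2): L=181 R=70
Round 3 (k=21): L=70 R=112
Round 4 (k=49): L=112 R=49
Round 5 (k=2): L=49 R=25

Answer: 49 25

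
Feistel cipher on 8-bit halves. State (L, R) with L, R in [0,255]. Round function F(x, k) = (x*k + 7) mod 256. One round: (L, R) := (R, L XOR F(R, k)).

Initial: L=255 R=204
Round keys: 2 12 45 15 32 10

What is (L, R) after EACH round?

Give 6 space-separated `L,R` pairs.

Answer: 204,96 96,75 75,86 86,90 90,17 17,235

Derivation:
Round 1 (k=2): L=204 R=96
Round 2 (k=12): L=96 R=75
Round 3 (k=45): L=75 R=86
Round 4 (k=15): L=86 R=90
Round 5 (k=32): L=90 R=17
Round 6 (k=10): L=17 R=235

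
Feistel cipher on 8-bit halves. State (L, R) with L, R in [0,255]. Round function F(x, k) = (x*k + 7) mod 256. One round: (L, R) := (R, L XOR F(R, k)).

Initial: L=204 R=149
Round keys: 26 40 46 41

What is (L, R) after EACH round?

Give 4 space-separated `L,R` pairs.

Round 1 (k=26): L=149 R=229
Round 2 (k=40): L=229 R=90
Round 3 (k=46): L=90 R=214
Round 4 (k=41): L=214 R=23

Answer: 149,229 229,90 90,214 214,23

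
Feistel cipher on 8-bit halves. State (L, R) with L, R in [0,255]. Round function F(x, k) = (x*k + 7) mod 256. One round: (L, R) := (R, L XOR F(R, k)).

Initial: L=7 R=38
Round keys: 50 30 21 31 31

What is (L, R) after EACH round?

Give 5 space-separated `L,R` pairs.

Round 1 (k=50): L=38 R=116
Round 2 (k=30): L=116 R=185
Round 3 (k=21): L=185 R=64
Round 4 (k=31): L=64 R=126
Round 5 (k=31): L=126 R=9

Answer: 38,116 116,185 185,64 64,126 126,9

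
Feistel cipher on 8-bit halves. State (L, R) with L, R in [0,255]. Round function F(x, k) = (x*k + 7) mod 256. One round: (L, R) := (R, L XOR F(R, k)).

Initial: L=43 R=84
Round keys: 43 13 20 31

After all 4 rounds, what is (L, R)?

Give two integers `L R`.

Answer: 171 135

Derivation:
Round 1 (k=43): L=84 R=8
Round 2 (k=13): L=8 R=59
Round 3 (k=20): L=59 R=171
Round 4 (k=31): L=171 R=135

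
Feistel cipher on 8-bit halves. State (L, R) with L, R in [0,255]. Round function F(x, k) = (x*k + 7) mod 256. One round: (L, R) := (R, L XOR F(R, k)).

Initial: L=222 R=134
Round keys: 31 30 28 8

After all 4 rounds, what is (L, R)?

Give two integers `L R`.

Answer: 180 136

Derivation:
Round 1 (k=31): L=134 R=159
Round 2 (k=30): L=159 R=47
Round 3 (k=28): L=47 R=180
Round 4 (k=8): L=180 R=136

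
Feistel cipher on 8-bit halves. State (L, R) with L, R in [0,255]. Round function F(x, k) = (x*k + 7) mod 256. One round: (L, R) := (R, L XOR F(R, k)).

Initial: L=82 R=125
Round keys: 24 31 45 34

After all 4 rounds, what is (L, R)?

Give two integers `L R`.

Answer: 239 2

Derivation:
Round 1 (k=24): L=125 R=237
Round 2 (k=31): L=237 R=199
Round 3 (k=45): L=199 R=239
Round 4 (k=34): L=239 R=2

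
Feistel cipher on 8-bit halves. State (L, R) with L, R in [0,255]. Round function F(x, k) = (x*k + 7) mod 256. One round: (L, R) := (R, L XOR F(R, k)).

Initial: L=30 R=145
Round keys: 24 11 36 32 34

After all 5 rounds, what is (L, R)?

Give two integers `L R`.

Answer: 68 253

Derivation:
Round 1 (k=24): L=145 R=129
Round 2 (k=11): L=129 R=3
Round 3 (k=36): L=3 R=242
Round 4 (k=32): L=242 R=68
Round 5 (k=34): L=68 R=253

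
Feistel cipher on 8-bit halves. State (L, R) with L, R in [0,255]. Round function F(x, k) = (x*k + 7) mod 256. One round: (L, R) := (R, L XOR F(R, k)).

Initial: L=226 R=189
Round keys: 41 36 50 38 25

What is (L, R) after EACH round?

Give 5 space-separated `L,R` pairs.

Answer: 189,174 174,194 194,69 69,135 135,115

Derivation:
Round 1 (k=41): L=189 R=174
Round 2 (k=36): L=174 R=194
Round 3 (k=50): L=194 R=69
Round 4 (k=38): L=69 R=135
Round 5 (k=25): L=135 R=115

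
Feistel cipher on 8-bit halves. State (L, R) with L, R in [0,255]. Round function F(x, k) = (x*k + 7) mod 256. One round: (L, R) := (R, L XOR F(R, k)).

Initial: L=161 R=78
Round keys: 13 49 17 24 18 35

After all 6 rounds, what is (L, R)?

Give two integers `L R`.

Round 1 (k=13): L=78 R=92
Round 2 (k=49): L=92 R=237
Round 3 (k=17): L=237 R=152
Round 4 (k=24): L=152 R=170
Round 5 (k=18): L=170 R=99
Round 6 (k=35): L=99 R=58

Answer: 99 58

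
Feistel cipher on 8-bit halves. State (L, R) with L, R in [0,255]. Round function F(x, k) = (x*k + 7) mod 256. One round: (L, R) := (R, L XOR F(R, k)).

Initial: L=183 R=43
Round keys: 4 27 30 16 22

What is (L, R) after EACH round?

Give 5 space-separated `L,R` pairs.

Answer: 43,4 4,88 88,83 83,111 111,194

Derivation:
Round 1 (k=4): L=43 R=4
Round 2 (k=27): L=4 R=88
Round 3 (k=30): L=88 R=83
Round 4 (k=16): L=83 R=111
Round 5 (k=22): L=111 R=194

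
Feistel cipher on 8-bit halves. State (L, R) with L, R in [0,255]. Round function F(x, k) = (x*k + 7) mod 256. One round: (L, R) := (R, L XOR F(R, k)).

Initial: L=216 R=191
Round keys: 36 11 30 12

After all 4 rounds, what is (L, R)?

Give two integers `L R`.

Round 1 (k=36): L=191 R=59
Round 2 (k=11): L=59 R=47
Round 3 (k=30): L=47 R=178
Round 4 (k=12): L=178 R=112

Answer: 178 112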